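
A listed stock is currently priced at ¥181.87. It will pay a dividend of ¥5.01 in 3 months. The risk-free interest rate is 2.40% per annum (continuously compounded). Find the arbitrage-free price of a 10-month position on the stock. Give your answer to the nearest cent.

¥180.46

PV(dividends) I = 5.01·e^(−0.0240·3/12)
I = 4.9800
F = (S − I)·e^(rT) = (181.87 − 4.9800) · e^(0.0240·10/12)
= 176.8900 · e^0.020000 = 176.8900 × 1.020201 = ¥180.46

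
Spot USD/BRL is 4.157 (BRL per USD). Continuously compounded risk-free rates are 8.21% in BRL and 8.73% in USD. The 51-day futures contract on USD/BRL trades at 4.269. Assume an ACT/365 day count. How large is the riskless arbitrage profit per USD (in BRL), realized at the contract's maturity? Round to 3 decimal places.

Fair futures: F* = S·e^(carry·T), with carry = (r_BRL − r_USD) = 0.0821 − 0.0873 = -0.0052
F* = 4.157 · e^(-0.0052 × 51/365) = 4.157 · e^-0.000727 = 4.157 × 0.999273 = 4.1540
Market 4.269 > fair 4.1540: forward overpriced → cash-and-carry (buy spot, short the forward).
At maturity, profit = |F_mkt − F*| = |4.269 − 4.1540| = 0.115 per USD (in BRL)

0.115 per USD (in BRL)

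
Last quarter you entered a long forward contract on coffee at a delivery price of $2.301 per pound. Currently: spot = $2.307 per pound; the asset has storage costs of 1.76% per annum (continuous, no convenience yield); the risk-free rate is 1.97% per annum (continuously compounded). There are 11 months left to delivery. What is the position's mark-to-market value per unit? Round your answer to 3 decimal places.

Current fair forward for the remaining 11 months: F = S·e^((r + u)·T), (r + u) = 0.0197 + 0.0176 = 0.0373
F = 2.307 · e^(0.0373 × 11/12) = 2.307 × 1.034783 = 2.3872
Value of long forward = (F − K)·e^(−rT) = (2.3872 − 2.301) · e^(−0.0197·11/12)
= 0.0862 × 0.982104 = 0.085

$0.085 per pound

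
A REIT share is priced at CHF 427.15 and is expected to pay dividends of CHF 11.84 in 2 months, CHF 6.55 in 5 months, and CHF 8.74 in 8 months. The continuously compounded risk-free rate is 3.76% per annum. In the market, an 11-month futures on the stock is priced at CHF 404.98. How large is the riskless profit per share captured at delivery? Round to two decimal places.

PV(dividends) I = 11.84·e^(−0.0376·2/12) + 6.55·e^(−0.0376·5/12) + 8.74·e^(−0.0376·8/12) = 26.7379
Fair futures F* = (S − I)·e^(rT) = (427.15 − 26.7379)·e^0.034467 = 400.4121 × 1.035068 = 414.4538
Market CHF 404.98 < fair 414.4538: forward underpriced → reverse cash-and-carry (short the stock, invest proceeds at r, pay the dividends, go long the forward).
Profit at T = |F_mkt − F*| = |404.98 − 414.4538| = CHF 9.47 per share

CHF 9.47 per share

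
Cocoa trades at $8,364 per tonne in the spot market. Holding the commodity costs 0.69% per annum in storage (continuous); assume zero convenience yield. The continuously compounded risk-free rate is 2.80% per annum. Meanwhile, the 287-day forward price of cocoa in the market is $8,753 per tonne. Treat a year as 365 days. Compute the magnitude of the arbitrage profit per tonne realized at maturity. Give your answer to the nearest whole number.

$156 per tonne

Fair forward: F* = S·e^(carry·T), with carry = (r + u) = 0.0280 + 0.0069 = 0.0349
F* = 8364 · e^(0.0349 × 287/365) = 8364 · e^0.027442 = 8364 × 1.027822 = $8596.7032
Market $8753 > fair $8596.7032: forward overpriced → cash-and-carry (buy spot, short the forward).
At maturity, profit = |F_mkt − F*| = |8753 − 8596.7032| = $156 per tonne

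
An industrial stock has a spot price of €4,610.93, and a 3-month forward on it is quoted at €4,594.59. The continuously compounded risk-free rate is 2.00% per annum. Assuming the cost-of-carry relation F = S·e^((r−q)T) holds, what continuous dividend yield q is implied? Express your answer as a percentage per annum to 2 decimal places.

3.42%

From F = S·e^((r−q)T): (r − q) = ln(F/S)/T
ln(4594.59/4610.93) = ln(0.996456) = -0.003550
(r − q) = -0.003550 / (3/12) = -0.014200
q = r − ln(F/S)/T = 0.0200 + 0.014200 = 0.034200
q = 3.42%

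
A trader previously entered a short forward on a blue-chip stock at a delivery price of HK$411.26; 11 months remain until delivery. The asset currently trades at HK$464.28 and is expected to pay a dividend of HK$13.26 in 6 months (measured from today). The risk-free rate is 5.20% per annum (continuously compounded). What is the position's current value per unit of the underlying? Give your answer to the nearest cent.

PV(remaining dividends) I = 13.26·e^(−0.0520·6/12) = 12.9197
Current forward F = (S − I)·e^(rT) = (464.28 − 12.9197)·e^(0.0520·11/12) = 451.3603 × 1.048821 = 473.3962
Value (long) = (F − K)·e^(−rT) = (473.3962 − 411.26) × 0.953452 = 59.2439
Short position value = −(long value) = -HK$59.24

-HK$59.24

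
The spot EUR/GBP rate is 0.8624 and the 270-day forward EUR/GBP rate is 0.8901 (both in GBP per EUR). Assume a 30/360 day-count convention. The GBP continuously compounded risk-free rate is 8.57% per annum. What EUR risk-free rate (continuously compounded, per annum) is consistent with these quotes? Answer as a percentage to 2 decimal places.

F = S·e^((r_GBP − r_EUR)T) ⇒ r_EUR = r_GBP − ln(F/S)/T
ln(0.8901/0.8624) = 0.031615; /(270/360) = 0.042153
r_EUR = 0.0857 − 0.042153 = 0.043547
r_EUR = 4.35%

4.35%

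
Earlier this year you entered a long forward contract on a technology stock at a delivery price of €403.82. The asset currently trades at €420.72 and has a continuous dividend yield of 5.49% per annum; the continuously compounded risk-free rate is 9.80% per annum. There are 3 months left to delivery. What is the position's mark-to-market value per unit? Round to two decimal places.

Current fair forward for the remaining 3 months: F = S·e^((r − q)·T), (r − q) = 0.0980 − 0.0549 = 0.0431
F = 420.72 · e^(0.0431 × 3/12) = 420.72 × 1.010833 = 425.2777
Value of long forward = (F − K)·e^(−rT) = (425.2777 − 403.82) · e^(−0.0980·3/12)
= 21.4577 × 0.975798 = 20.94

€20.94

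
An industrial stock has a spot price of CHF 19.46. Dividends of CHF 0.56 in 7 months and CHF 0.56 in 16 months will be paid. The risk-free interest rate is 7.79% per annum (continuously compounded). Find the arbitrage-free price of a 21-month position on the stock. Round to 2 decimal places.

PV(dividends) I = 0.56·e^(−0.0779·7/12) + 0.56·e^(−0.0779·16/12)
I = 0.5351 + 0.5048 = 1.0399
F = (S − I)·e^(rT) = (19.46 − 1.0399) · e^(0.0779·21/12)
= 18.4201 · e^0.136325 = 18.4201 × 1.146054 = CHF 21.11

CHF 21.11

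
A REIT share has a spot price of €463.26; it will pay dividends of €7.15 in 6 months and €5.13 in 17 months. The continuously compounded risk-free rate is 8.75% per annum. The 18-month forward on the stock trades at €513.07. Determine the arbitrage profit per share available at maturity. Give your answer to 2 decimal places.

€2.19 per share

PV(dividends) I = 7.15·e^(−0.0875·6/12) + 5.13·e^(−0.0875·17/12) = 11.3759
Fair forward F* = (S − I)·e^(rT) = (463.26 − 11.3759)·e^0.131250 = 451.8841 × 1.140253 = 515.2622
Market €513.07 < fair 515.2622: forward underpriced → reverse cash-and-carry (short the stock, invest proceeds at r, pay the dividends, go long the forward).
Profit at T = |F_mkt − F*| = |513.07 − 515.2622| = €2.19 per share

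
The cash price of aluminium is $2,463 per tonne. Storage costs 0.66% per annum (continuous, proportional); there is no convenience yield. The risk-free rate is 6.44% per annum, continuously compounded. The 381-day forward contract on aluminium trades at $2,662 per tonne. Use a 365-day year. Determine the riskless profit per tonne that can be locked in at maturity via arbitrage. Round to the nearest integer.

$10 per tonne

Fair forward: F* = S·e^(carry·T), with carry = (r + u) = 0.0644 + 0.0066 = 0.0710
F* = 2463 · e^(0.0710 × 381/365) = 2463 · e^0.074112 = 2463 × 1.076927 = $2652.4712
Market $2662 > fair $2652.4712: forward overpriced → cash-and-carry (buy spot, short the forward).
At maturity, profit = |F_mkt − F*| = |2662 − 2652.4712| = $10 per tonne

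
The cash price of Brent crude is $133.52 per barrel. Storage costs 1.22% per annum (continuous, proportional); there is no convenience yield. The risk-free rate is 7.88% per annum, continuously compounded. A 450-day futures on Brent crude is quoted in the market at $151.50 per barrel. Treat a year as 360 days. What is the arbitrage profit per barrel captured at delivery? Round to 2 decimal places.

Fair futures: F* = S·e^(carry·T), with carry = (r + u) = 0.0788 + 0.0122 = 0.0910
F* = 133.52 · e^(0.0910 × 450/360) = 133.52 · e^0.113750 = 133.52 × 1.120472 = $149.6054
Market $151.50 > fair $149.6054: forward overpriced → cash-and-carry (buy spot, short the forward).
At maturity, profit = |F_mkt − F*| = |151.50 − 149.6054| = $1.89 per barrel

$1.89 per barrel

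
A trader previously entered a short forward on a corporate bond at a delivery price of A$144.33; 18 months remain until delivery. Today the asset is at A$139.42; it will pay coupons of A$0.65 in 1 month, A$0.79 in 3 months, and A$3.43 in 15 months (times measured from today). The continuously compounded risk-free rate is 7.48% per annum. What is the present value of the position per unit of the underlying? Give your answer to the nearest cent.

-A$5.86

PV(remaining coupons) I = 0.65·e^(−0.0748·1/12) + 0.79·e^(−0.0748·3/12) + 3.43·e^(−0.0748·15/12) = 4.5452
Current forward F = (S − I)·e^(rT) = (139.42 − 4.5452)·e^(0.0748·18/12) = 134.8748 × 1.118737 = 150.8894
Value (long) = (F − K)·e^(−rT) = (150.8894 − 144.33) × 0.893865 = 5.8632
Short position value = −(long value) = -A$5.86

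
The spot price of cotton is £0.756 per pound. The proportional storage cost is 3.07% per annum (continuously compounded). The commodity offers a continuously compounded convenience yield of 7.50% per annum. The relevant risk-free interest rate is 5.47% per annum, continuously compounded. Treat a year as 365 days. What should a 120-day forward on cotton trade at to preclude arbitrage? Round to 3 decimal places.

£0.759 per pound

Net carry = r + u − y = 0.0547 + 0.0307 − 0.0750 = 0.0104
F = S·e^((r+u−y)T) = 0.756 · e^(0.0104 × 120/365) = 0.756 · e^0.003419
= 0.756 × 1.003425 = £0.759 per pound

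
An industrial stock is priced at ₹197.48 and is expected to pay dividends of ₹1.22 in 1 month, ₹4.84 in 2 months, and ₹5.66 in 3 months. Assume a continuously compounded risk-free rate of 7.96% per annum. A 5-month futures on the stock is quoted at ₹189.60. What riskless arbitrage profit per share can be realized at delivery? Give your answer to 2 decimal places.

PV(dividends) I = 1.22·e^(−0.0796·1/12) + 4.84·e^(−0.0796·2/12) + 5.66·e^(−0.0796·3/12) = 11.5366
Fair futures F* = (S − I)·e^(rT) = (197.48 − 11.5366)·e^0.033167 = 185.9434 × 1.033723 = 192.2140
Market ₹189.60 < fair 192.2140: forward underpriced → reverse cash-and-carry (short the stock, invest proceeds at r, pay the dividends, go long the forward).
Profit at T = |F_mkt − F*| = |189.60 − 192.2140| = ₹2.61 per share

₹2.61 per share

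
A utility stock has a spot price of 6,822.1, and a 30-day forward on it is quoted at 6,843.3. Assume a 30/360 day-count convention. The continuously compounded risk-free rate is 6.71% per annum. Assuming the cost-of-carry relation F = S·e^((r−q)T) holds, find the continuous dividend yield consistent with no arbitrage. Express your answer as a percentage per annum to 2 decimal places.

2.99%

From F = S·e^((r−q)T): (r − q) = ln(F/S)/T
ln(6843.3/6822.1) = ln(1.003108) = 0.003103
(r − q) = 0.003103 / (30/360) = 0.037236
q = r − ln(F/S)/T = 0.0671 − 0.037236 = 0.029864
q = 2.99%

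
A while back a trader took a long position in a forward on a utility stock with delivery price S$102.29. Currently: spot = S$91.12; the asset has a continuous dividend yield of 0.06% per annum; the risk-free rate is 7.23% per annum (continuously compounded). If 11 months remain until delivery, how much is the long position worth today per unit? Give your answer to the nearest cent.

-S$4.66

Current fair forward for the remaining 11 months: F = S·e^((r − q)·T), (r − q) = 0.0723 − 0.0006 = 0.0717
F = 91.12 · e^(0.0717 × 11/12) = 91.12 × 1.067933 = 97.3101
Value of long forward = (F − K)·e^(−rT) = (97.3101 − 102.29) · e^(−0.0723·11/12)
= -4.9799 × 0.935873 = -4.66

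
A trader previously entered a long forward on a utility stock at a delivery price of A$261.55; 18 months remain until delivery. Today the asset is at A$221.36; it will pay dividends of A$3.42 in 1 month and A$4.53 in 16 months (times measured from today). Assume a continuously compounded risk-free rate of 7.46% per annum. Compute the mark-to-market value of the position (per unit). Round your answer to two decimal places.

PV(remaining dividends) I = 3.42·e^(−0.0746·1/12) + 4.53·e^(−0.0746·16/12) = 7.4999
Current forward F = (S − I)·e^(rT) = (221.36 − 7.4999)·e^(0.0746·18/12) = 213.8601 × 1.118401 = 239.1813
Value (long) = (F − K)·e^(−rT) = (239.1813 − 261.55) × 0.894134 = -20.0006
Value = -A$20.00

-A$20.00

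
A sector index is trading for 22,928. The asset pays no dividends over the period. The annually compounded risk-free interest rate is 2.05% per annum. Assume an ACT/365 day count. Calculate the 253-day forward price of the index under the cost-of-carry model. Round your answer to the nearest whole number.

23,253

F = S · (1+r)^T
= 22928 × 1.014165
F = 23,253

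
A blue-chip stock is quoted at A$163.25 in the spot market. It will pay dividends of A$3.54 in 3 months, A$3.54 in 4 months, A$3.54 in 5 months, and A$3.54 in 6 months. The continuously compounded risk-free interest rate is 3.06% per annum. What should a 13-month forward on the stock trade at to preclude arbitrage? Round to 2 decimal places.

PV(dividends) I = 3.54·e^(−0.0306·3/12) + 3.54·e^(−0.0306·4/12) + 3.54·e^(−0.0306·5/12) + 3.54·e^(−0.0306·6/12)
I = 3.5130 + 3.5041 + 3.4952 + 3.4863 = 13.9986
F = (S − I)·e^(rT) = (163.25 − 13.9986) · e^(0.0306·13/12)
= 149.2514 · e^0.033150 = 149.2514 × 1.033706 = A$154.28

A$154.28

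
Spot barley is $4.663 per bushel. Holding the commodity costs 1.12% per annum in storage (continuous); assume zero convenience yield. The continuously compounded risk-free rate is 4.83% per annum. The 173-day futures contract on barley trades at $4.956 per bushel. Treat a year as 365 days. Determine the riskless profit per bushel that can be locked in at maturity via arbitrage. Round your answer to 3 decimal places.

Fair futures: F* = S·e^(carry·T), with carry = (r + u) = 0.0483 + 0.0112 = 0.0595
F* = 4.663 · e^(0.0595 × 173/365) = 4.663 · e^0.028201 = 4.663 × 1.028602 = $4.7964
Market $4.956 > fair $4.7964: forward overpriced → cash-and-carry (buy spot, short the forward).
At maturity, profit = |F_mkt − F*| = |4.956 − 4.7964| = $0.160 per bushel

$0.160 per bushel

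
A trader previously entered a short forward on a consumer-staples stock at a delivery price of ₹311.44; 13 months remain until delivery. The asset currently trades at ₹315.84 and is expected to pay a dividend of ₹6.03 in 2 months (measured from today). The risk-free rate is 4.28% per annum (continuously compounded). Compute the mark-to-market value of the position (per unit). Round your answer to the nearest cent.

-₹12.52

PV(remaining dividends) I = 6.03·e^(−0.0428·2/12) = 5.9871
Current forward F = (S − I)·e^(rT) = (315.84 − 5.9871)·e^(0.0428·13/12) = 309.8529 × 1.047458 = 324.5579
Value (long) = (F − K)·e^(−rT) = (324.5579 − 311.44) × 0.954692 = 12.5236
Short position value = −(long value) = -₹12.52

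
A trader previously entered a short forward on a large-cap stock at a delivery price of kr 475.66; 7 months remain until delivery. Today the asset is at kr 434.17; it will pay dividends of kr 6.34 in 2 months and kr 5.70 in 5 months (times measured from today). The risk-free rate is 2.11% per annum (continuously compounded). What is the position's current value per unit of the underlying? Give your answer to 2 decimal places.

kr 47.64

PV(remaining dividends) I = 6.34·e^(−0.0211·2/12) + 5.70·e^(−0.0211·5/12) = 11.9679
Current forward F = (S − I)·e^(rT) = (434.17 − 11.9679)·e^(0.0211·7/12) = 422.2021 × 1.012384 = 427.4307
Value (long) = (F − K)·e^(−rT) = (427.4307 − 475.66) × 0.987767 = -47.6393
Short position value = −(long value) = kr 47.64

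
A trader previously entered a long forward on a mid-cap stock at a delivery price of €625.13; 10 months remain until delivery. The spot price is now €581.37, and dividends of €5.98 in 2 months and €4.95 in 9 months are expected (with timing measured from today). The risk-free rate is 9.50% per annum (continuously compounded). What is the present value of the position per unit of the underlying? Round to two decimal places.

PV(remaining dividends) I = 5.98·e^(−0.0950·2/12) + 4.95·e^(−0.0950·9/12) = 10.4956
Current forward F = (S − I)·e^(rT) = (581.37 − 10.4956)·e^(0.0950·10/12) = 570.8744 × 1.082385 = 617.9059
Value (long) = (F − K)·e^(−rT) = (617.9059 − 625.13) × 0.923886 = -6.6742
Value = -€6.67

-€6.67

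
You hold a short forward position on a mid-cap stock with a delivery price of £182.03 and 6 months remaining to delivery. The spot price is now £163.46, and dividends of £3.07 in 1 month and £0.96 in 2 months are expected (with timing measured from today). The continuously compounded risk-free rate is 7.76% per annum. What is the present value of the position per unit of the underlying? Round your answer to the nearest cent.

PV(remaining dividends) I = 3.07·e^(−0.0776·1/12) + 0.96·e^(−0.0776·2/12) = 3.9979
Current forward F = (S − I)·e^(rT) = (163.46 − 3.9979)·e^(0.0776·6/12) = 159.4621 × 1.039563 = 165.7709
Value (long) = (F − K)·e^(−rT) = (165.7709 − 182.03) × 0.961943 = -15.6403
Short position value = −(long value) = £15.64

£15.64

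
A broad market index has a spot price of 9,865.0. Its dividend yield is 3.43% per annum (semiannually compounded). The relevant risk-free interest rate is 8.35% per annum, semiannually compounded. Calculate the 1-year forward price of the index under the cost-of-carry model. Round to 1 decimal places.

10,347.9

F = S · (1+r/2)^(2T) / (1+q/2)^(2T)
= 9865.0 × 1.085243 / 1.034594 = 9865.0 × 1.048955
F = 10,347.9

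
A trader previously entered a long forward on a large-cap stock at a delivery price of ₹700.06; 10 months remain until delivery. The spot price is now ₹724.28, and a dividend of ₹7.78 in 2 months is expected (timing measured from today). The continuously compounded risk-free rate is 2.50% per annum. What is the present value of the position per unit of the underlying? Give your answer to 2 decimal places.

₹30.91

PV(remaining dividends) I = 7.78·e^(−0.0250·2/12) = 7.7477
Current forward F = (S − I)·e^(rT) = (724.28 − 7.7477)·e^(0.0250·10/12) = 716.5323 × 1.021052 = 731.6167
Value (long) = (F − K)·e^(−rT) = (731.6167 − 700.06) × 0.979382 = 30.9061
Value = ₹30.91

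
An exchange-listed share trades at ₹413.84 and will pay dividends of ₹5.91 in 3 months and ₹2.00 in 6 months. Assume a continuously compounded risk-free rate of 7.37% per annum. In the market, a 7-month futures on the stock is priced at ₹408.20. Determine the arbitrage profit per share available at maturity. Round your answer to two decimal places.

₹15.75 per share

PV(dividends) I = 5.91·e^(−0.0737·3/12) + 2.00·e^(−0.0737·6/12) = 7.7297
Fair futures F* = (S − I)·e^(rT) = (413.84 − 7.7297)·e^0.042992 = 406.1103 × 1.043930 = 423.9507
Market ₹408.20 < fair 423.9507: forward underpriced → reverse cash-and-carry (short the stock, invest proceeds at r, pay the dividends, go long the forward).
Profit at T = |F_mkt − F*| = |408.20 − 423.9507| = ₹15.75 per share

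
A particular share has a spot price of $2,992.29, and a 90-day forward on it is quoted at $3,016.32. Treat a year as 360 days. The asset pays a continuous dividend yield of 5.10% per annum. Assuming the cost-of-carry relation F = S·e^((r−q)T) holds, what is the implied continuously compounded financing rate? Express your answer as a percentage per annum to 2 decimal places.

8.30%

From F = S·e^((r−q)T): (r − q) = ln(F/S)/T
ln(3016.32/2992.29) = ln(1.008031) = 0.007999
(r − q) = 0.007999 / (90/360) = 0.031996
r = ln(F/S)/T + q = 0.031996 + 0.0510 = 0.082996
r = 8.30%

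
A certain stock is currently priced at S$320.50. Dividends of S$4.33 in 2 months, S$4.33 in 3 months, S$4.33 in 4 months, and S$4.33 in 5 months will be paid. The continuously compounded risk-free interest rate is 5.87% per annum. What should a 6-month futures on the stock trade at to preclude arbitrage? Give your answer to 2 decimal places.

S$312.51

PV(dividends) I = 4.33·e^(−0.0587·2/12) + 4.33·e^(−0.0587·3/12) + 4.33·e^(−0.0587·4/12) + 4.33·e^(−0.0587·5/12)
I = 4.2878 + 4.2669 + 4.2461 + 4.2254 = 17.0262
F = (S − I)·e^(rT) = (320.50 − 17.0262) · e^(0.0587·6/12)
= 303.4738 · e^0.029350 = 303.4738 × 1.029785 = S$312.51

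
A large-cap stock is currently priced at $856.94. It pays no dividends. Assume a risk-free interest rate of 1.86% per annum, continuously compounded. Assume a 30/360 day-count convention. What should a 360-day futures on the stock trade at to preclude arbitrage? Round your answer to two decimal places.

F = S·e^(rT) = 856.94 · e^(0.0186 × 360/360)
= 856.94 · e^0.018600 = 856.94 × 1.018774
F = $873.03

$873.03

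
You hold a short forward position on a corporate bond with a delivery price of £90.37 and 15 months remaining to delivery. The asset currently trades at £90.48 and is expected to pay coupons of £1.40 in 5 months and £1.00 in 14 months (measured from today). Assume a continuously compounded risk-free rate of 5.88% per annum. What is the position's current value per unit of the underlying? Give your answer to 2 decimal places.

PV(remaining coupons) I = 1.40·e^(−0.0588·5/12) + 1.00·e^(−0.0588·14/12) = 2.2998
Current forward F = (S − I)·e^(rT) = (90.48 − 2.2998)·e^(0.0588·15/12) = 88.1802 × 1.076269 = 94.9056
Value (long) = (F − K)·e^(−rT) = (94.9056 − 90.37) × 0.929136 = 4.2142
Short position value = −(long value) = -£4.21

-£4.21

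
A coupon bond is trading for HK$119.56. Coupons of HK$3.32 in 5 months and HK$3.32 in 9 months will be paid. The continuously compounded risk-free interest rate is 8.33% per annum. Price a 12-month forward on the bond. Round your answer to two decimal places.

PV(coupons) I = 3.32·e^(−0.0833·5/12) + 3.32·e^(−0.0833·9/12)
I = 3.2067 + 3.1189 = 6.3256
F = (S − I)·e^(rT) = (119.56 − 6.3256) · e^(0.0833·12/12)
= 113.2344 · e^0.083300 = 113.2344 × 1.086868 = HK$123.07

HK$123.07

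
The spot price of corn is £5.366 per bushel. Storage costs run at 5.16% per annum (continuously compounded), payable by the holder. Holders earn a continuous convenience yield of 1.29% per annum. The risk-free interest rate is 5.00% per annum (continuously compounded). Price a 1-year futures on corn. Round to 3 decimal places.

Net carry = r + u − y = 0.0500 + 0.0516 − 0.0129 = 0.0887
F = S·e^((r+u−y)T) = 5.366 · e^(0.0887 × 12/12) = 5.366 · e^0.088700
= 5.366 × 1.092753 = £5.864 per bushel

£5.864 per bushel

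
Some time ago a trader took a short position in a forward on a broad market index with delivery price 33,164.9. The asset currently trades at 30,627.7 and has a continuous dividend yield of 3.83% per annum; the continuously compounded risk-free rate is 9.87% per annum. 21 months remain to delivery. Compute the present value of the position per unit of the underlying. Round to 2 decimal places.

-738.24

Current fair forward for the remaining 21 months: F = S·e^((r − q)·T), (r − q) = 0.0987 − 0.0383 = 0.0604
F = 30627.7 · e^(0.0604 × 21/12) = 30627.7 × 1.11148838 = 34042.3327
Value of long forward = (F − K)·e^(−rT) = (34042.3327 − 33164.9) · e^(−0.0987·21/12)
= 877.4327 × 0.84136896 = 738.24
Short position value = −(long value) = -738.24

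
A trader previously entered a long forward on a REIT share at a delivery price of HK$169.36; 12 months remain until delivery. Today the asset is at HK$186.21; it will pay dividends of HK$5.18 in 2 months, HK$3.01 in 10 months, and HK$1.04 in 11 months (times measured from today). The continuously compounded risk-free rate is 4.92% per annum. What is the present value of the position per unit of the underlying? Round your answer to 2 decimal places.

PV(remaining dividends) I = 5.18·e^(−0.0492·2/12) + 3.01·e^(−0.0492·10/12) + 1.04·e^(−0.0492·11/12) = 9.0209
Current forward F = (S − I)·e^(rT) = (186.21 − 9.0209)·e^(0.0492·12/12) = 177.1891 × 1.050430 = 186.1247
Value (long) = (F − K)·e^(−rT) = (186.1247 − 169.36) × 0.951991 = 15.9598
Value = HK$15.96

HK$15.96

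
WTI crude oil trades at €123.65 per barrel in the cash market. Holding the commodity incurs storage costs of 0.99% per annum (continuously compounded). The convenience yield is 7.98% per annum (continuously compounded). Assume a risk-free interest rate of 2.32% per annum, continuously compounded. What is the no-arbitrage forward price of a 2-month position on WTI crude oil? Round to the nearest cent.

€122.69 per barrel

Net carry = r + u − y = 0.0232 + 0.0099 − 0.0798 = -0.0467
F = S·e^((r+u−y)T) = 123.65 · e^(-0.0467 × 2/12) = 123.65 · e^-0.007783
= 123.65 × 0.992247 = €122.69 per barrel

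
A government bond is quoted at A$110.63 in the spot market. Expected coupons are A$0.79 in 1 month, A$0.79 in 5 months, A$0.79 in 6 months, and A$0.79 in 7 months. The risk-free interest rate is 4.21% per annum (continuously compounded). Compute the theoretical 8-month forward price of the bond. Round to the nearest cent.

A$110.58

PV(coupons) I = 0.79·e^(−0.0421·1/12) + 0.79·e^(−0.0421·5/12) + 0.79·e^(−0.0421·6/12) + 0.79·e^(−0.0421·7/12)
I = 0.7872 + 0.7763 + 0.7735 + 0.7708 = 3.1078
F = (S − I)·e^(rT) = (110.63 − 3.1078) · e^(0.0421·8/12)
= 107.5222 · e^0.028067 = 107.5222 × 1.028465 = A$110.58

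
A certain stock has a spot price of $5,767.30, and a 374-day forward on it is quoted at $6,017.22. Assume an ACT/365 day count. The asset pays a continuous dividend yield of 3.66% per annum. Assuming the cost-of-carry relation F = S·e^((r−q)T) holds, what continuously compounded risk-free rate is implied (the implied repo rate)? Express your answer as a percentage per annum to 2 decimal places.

From F = S·e^((r−q)T): (r − q) = ln(F/S)/T
ln(6017.22/5767.30) = ln(1.043334) = 0.042421
(r − q) = 0.042421 / (374/365) = 0.041400
r = ln(F/S)/T + q = 0.041400 + 0.0366 = 0.078000
r = 7.80%

7.80%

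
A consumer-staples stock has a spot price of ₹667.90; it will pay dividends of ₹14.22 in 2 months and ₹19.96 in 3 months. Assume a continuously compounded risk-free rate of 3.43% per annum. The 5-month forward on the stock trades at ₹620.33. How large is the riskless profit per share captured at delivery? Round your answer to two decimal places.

₹22.77 per share

PV(dividends) I = 14.22·e^(−0.0343·2/12) + 19.96·e^(−0.0343·3/12) = 33.9285
Fair forward F* = (S − I)·e^(rT) = (667.90 − 33.9285)·e^0.014292 = 633.9715 × 1.014395 = 643.0975
Market ₹620.33 < fair 643.0975: forward underpriced → reverse cash-and-carry (short the stock, invest proceeds at r, pay the dividends, go long the forward).
Profit at T = |F_mkt − F*| = |620.33 − 643.0975| = ₹22.77 per share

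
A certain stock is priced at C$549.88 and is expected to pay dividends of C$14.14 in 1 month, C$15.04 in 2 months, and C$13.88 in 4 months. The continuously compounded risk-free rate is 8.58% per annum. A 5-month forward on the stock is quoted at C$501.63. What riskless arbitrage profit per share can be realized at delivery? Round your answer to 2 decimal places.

PV(dividends) I = 14.14·e^(−0.0858·1/12) + 15.04·e^(−0.0858·2/12) + 13.88·e^(−0.0858·4/12) = 42.3544
Fair forward F* = (S − I)·e^(rT) = (549.88 − 42.3544)·e^0.035750 = 507.5256 × 1.036397 = 525.9980
Market C$501.63 < fair 525.9980: forward underpriced → reverse cash-and-carry (short the stock, invest proceeds at r, pay the dividends, go long the forward).
Profit at T = |F_mkt − F*| = |501.63 − 525.9980| = C$24.37 per share

C$24.37 per share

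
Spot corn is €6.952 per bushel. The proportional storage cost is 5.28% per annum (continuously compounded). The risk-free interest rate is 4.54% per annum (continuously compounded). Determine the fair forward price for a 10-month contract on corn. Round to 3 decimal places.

Net carry = r + u − y = 0.0454 + 0.0528 − 0.0000 = 0.0982
F = S·e^((r+u−y)T) = 6.952 · e^(0.0982 × 10/12) = 6.952 · e^0.081833
= 6.952 × 1.085275 = €7.545 per bushel

€7.545 per bushel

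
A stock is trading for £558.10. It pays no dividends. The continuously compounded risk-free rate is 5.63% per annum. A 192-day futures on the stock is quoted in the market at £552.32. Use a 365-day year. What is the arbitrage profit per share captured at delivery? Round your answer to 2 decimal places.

£22.56 per share

Fair futures: F* = S·e^(carry·T), with carry = r = 0.0563
F* = 558.10 · e^(0.0563 × 192/365) = 558.10 · e^0.029615 = 558.10 × 1.030058 = £574.8754
Market £552.32 < fair £574.8754: forward underpriced → reverse cash-and-carry (short spot, go long the forward).
At maturity, profit = |F_mkt − F*| = |552.32 − 574.8754| = £22.56 per share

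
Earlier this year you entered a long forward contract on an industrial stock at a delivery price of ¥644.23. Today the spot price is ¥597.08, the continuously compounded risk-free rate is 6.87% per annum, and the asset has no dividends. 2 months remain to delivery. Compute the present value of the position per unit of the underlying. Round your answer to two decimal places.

Current fair forward for the remaining 2 months: F = S·e^(r·T), r = 0.0687
F = 597.08 · e^(0.0687 × 2/12) = 597.08 × 1.011516 = 603.9560
Value of long forward = (F − K)·e^(−rT) = (603.9560 − 644.23) · e^(−0.0687·2/12)
= -40.2740 × 0.988615 = -39.82

-¥39.82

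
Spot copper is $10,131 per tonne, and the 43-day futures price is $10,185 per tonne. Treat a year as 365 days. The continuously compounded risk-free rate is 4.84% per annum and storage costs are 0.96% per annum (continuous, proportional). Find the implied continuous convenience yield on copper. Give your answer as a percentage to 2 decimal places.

1.29%

F = S·e^((r+u−y)T) ⇒ (r+u−y) = ln(F/S)/T
ln(10185/10131) = 0.005316; /T ⇒ 0.045124
y = r + u − ln(F/S)/T = 0.0484 + 0.0096 − 0.045124 = 0.012876
y = 1.29%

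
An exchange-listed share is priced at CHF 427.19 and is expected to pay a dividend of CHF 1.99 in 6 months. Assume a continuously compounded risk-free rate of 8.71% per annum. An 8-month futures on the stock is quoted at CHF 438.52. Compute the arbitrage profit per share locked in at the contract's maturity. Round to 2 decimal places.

CHF 12.19 per share

PV(dividends) I = 1.99·e^(−0.0871·6/12) = 1.9052
Fair futures F* = (S − I)·e^(rT) = (427.19 − 1.9052)·e^0.058067 = 425.2848 × 1.059786 = 450.7109
Market CHF 438.52 < fair 450.7109: forward underpriced → reverse cash-and-carry (short the stock, invest proceeds at r, pay the dividends, go long the forward).
Profit at T = |F_mkt − F*| = |438.52 − 450.7109| = CHF 12.19 per share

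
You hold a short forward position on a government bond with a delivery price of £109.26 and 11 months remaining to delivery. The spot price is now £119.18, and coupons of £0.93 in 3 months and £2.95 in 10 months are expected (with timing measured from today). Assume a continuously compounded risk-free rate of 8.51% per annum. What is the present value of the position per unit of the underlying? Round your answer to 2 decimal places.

-£14.46

PV(remaining coupons) I = 0.93·e^(−0.0851·3/12) + 2.95·e^(−0.0851·10/12) = 3.6585
Current forward F = (S − I)·e^(rT) = (119.18 − 3.6585)·e^(0.0851·11/12) = 115.5215 × 1.081132 = 124.8940
Value (long) = (F − K)·e^(−rT) = (124.8940 − 109.26) × 0.924957 = 14.4608
Short position value = −(long value) = -£14.46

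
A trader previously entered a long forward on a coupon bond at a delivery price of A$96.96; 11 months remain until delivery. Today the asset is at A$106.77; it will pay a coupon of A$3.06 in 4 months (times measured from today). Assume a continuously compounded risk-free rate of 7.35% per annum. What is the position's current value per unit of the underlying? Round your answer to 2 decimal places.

A$13.14

PV(remaining coupons) I = 3.06·e^(−0.0735·4/12) = 2.9859
Current forward F = (S − I)·e^(rT) = (106.77 − 2.9859)·e^(0.0735·11/12) = 103.7841 × 1.069697 = 111.0175
Value (long) = (F − K)·e^(−rT) = (111.0175 − 96.96) × 0.934845 = 13.1416
Value = A$13.14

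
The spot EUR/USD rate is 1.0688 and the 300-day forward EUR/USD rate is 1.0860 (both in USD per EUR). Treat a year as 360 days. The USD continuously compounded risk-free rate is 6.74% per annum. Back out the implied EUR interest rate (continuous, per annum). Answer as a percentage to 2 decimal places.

F = S·e^((r_USD − r_EUR)T) ⇒ r_EUR = r_USD − ln(F/S)/T
ln(1.0860/1.0688) = 0.015965; /(300/360) = 0.019158
r_EUR = 0.0674 − 0.019158 = 0.048242
r_EUR = 4.82%

4.82%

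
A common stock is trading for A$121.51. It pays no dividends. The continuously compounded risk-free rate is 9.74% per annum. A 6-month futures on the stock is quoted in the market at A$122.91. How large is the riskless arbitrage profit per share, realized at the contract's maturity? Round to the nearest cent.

Fair futures: F* = S·e^(carry·T), with carry = r = 0.0974
F* = 121.51 · e^(0.0974 × 6/12) = 121.51 · e^0.048700 = 121.51 × 1.049905 = A$127.5740
Market A$122.91 < fair A$127.5740: forward underpriced → reverse cash-and-carry (short spot, go long the forward).
At maturity, profit = |F_mkt − F*| = |122.91 − 127.5740| = A$4.66 per share

A$4.66 per share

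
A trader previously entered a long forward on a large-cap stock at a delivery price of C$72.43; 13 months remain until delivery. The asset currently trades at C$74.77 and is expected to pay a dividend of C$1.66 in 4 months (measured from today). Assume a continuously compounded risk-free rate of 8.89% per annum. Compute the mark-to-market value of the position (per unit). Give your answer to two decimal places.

C$7.38

PV(remaining dividends) I = 1.66·e^(−0.0889·4/12) = 1.6115
Current forward F = (S − I)·e^(rT) = (74.77 − 1.6115)·e^(0.0889·13/12) = 73.1585 × 1.101099 = 80.5548
Value (long) = (F − K)·e^(−rT) = (80.5548 − 72.43) × 0.908184 = 7.3788
Value = C$7.38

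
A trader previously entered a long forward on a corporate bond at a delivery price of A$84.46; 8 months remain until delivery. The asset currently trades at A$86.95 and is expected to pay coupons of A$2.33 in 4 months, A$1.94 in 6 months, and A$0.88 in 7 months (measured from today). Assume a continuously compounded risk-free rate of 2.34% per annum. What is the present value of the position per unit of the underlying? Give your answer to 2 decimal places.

-A$1.30

PV(remaining coupons) I = 2.33·e^(−0.0234·4/12) + 1.94·e^(−0.0234·6/12) + 0.88·e^(−0.0234·7/12) = 5.0974
Current forward F = (S − I)·e^(rT) = (86.95 − 5.0974)·e^(0.0234·8/12) = 81.8526 × 1.015722 = 83.1395
Value (long) = (F − K)·e^(−rT) = (83.1395 − 84.46) × 0.984521 = -1.3001
Value = -A$1.30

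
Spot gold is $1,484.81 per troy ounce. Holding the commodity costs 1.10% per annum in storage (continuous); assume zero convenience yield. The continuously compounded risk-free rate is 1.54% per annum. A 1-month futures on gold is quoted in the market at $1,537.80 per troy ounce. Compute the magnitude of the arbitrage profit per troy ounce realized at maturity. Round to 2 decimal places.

Fair futures: F* = S·e^(carry·T), with carry = (r + u) = 0.0154 + 0.0110 = 0.0264
F* = 1484.81 · e^(0.0264 × 1/12) = 1484.81 · e^0.00220000 = 1484.81 × 1.00220242 = $1488.0802
Market $1537.80 > fair $1488.0802: forward overpriced → cash-and-carry (buy spot, short the forward).
At maturity, profit = |F_mkt − F*| = |1537.80 − 1488.0802| = $49.72 per troy ounce

$49.72 per troy ounce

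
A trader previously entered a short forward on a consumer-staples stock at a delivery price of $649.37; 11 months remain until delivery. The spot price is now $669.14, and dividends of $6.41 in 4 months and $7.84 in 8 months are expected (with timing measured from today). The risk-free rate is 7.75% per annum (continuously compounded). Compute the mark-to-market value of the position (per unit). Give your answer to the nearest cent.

-$50.61

PV(remaining dividends) I = 6.41·e^(−0.0775·4/12) + 7.84·e^(−0.0775·8/12) = 13.6917
Current forward F = (S − I)·e^(rT) = (669.14 − 13.6917)·e^(0.0775·11/12) = 655.4483 × 1.073626 = 703.7063
Value (long) = (F − K)·e^(−rT) = (703.7063 − 649.37) × 0.931423 = 50.6101
Short position value = −(long value) = -$50.61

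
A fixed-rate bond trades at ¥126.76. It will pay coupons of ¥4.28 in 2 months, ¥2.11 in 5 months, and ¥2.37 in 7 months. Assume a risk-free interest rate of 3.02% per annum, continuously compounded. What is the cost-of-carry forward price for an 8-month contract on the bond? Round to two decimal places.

¥120.49

PV(coupons) I = 4.28·e^(−0.0302·2/12) + 2.11·e^(−0.0302·5/12) + 2.37·e^(−0.0302·7/12)
I = 4.2585 + 2.0836 + 2.3286 = 8.6707
F = (S − I)·e^(rT) = (126.76 − 8.6707) · e^(0.0302·8/12)
= 118.0893 · e^0.020133 = 118.0893 × 1.020337 = ¥120.49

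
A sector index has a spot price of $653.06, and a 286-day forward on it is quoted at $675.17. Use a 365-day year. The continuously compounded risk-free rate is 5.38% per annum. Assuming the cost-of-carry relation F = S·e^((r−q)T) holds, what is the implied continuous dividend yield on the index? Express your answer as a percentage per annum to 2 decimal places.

1.13%

From F = S·e^((r−q)T): (r − q) = ln(F/S)/T
ln(675.17/653.06) = ln(1.033856) = 0.033296
(r − q) = 0.033296 / (286/365) = 0.042493
q = r − ln(F/S)/T = 0.0538 − 0.042493 = 0.011307
q = 1.13%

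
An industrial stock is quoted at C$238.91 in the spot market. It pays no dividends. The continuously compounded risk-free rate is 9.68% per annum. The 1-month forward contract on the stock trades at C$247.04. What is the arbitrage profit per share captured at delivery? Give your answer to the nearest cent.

C$6.19 per share

Fair forward: F* = S·e^(carry·T), with carry = r = 0.0968
F* = 238.91 · e^(0.0968 × 1/12) = 238.91 · e^0.008067 = 238.91 × 1.008100 = C$240.8452
Market C$247.04 > fair C$240.8452: forward overpriced → cash-and-carry (buy spot, short the forward).
At maturity, profit = |F_mkt − F*| = |247.04 − 240.8452| = C$6.19 per share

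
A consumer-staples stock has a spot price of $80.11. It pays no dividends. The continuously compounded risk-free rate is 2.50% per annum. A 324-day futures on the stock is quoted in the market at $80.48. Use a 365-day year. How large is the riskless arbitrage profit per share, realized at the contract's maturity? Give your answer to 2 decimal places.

Fair futures: F* = S·e^(carry·T), with carry = r = 0.0250
F* = 80.11 · e^(0.0250 × 324/365) = 80.11 · e^0.022192 = 80.11 × 1.022440 = $81.9077
Market $80.48 < fair $81.9077: forward underpriced → reverse cash-and-carry (short spot, go long the forward).
At maturity, profit = |F_mkt − F*| = |80.48 − 81.9077| = $1.43 per share

$1.43 per share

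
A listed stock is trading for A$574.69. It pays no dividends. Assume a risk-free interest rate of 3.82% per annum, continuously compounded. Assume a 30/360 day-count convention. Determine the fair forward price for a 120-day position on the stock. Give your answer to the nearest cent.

A$582.05

F = S·e^(rT) = 574.69 · e^(0.0382 × 120/360)
= 574.69 · e^0.012733 = 574.69 × 1.012814
F = A$582.05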